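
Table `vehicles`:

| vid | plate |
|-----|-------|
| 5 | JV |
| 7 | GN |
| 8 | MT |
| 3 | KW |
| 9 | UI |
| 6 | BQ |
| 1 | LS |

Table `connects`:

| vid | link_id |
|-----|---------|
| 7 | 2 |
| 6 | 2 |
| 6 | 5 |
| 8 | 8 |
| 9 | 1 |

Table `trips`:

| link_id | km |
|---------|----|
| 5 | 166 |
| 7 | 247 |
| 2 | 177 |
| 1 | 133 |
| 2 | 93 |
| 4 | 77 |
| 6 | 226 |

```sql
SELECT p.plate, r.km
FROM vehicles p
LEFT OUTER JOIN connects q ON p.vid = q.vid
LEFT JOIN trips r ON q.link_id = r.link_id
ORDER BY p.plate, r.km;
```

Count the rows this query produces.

10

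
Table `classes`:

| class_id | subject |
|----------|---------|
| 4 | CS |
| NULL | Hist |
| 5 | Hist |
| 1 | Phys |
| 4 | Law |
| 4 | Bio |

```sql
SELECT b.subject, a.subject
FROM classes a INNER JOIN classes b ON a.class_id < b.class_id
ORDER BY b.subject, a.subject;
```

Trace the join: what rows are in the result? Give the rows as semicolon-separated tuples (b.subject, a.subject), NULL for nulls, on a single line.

INNER JOIN keeps only pairs where the ON condition holds.
Matching on a.class_id < b.class_id. A NULL in a compared column never satisfies the condition.
Matched pairs: 7.

(Bio, Phys); (CS, Phys); (Hist, Bio); (Hist, CS); (Hist, Law); (Hist, Phys); (Law, Phys)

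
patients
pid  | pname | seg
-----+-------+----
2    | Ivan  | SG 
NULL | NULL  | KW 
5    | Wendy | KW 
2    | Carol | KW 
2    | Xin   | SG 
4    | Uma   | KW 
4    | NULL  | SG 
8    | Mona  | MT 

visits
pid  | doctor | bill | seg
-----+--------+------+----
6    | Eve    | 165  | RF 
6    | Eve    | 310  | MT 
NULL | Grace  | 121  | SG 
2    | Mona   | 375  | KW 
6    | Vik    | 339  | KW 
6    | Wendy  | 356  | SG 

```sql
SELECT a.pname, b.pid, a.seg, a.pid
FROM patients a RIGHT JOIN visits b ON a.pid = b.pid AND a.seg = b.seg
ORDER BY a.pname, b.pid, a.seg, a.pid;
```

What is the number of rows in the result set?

RIGHT JOIN keeps every row from `visits`; unmatched rows get NULL for `patients`'s columns.
Matching on a.pid = b.pid AND a.seg = b.seg. A NULL in a compared column never satisfies the condition.
Matched pairs: 1; unmatched b rows kept: 5.
Total: 1 matched + 5 padded = 6 rows.

6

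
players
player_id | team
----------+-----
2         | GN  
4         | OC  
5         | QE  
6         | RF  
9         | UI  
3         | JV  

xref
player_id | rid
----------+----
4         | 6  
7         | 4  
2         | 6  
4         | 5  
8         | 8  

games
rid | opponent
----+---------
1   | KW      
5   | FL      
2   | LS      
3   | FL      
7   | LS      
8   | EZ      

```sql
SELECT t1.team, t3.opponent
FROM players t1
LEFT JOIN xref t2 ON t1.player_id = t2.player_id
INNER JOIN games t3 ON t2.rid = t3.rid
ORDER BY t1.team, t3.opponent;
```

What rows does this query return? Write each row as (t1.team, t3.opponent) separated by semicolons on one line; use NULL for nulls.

Joins associate left-to-right: players LEFT JOIN xref on player_id gives 7 intermediate row(s).
Then INNER JOIN `games t3` on rid: keep only rows whose t2.rid appears in t3.

(OC, FL)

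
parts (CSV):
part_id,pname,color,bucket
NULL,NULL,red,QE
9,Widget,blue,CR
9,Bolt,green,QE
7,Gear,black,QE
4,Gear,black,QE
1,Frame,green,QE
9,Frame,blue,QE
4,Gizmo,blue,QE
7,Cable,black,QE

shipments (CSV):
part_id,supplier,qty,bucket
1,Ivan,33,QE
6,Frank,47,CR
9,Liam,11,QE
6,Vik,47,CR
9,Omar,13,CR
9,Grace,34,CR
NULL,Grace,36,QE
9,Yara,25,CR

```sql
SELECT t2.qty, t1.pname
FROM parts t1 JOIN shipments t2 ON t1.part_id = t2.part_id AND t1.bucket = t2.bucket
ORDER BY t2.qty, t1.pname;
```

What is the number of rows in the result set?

INNER JOIN keeps only pairs where the ON condition holds.
Matching on t1.part_id = t2.part_id AND t1.bucket = t2.bucket. A NULL in a compared column never satisfies the condition.
Matched pairs: 6.
Total: 6 rows.

6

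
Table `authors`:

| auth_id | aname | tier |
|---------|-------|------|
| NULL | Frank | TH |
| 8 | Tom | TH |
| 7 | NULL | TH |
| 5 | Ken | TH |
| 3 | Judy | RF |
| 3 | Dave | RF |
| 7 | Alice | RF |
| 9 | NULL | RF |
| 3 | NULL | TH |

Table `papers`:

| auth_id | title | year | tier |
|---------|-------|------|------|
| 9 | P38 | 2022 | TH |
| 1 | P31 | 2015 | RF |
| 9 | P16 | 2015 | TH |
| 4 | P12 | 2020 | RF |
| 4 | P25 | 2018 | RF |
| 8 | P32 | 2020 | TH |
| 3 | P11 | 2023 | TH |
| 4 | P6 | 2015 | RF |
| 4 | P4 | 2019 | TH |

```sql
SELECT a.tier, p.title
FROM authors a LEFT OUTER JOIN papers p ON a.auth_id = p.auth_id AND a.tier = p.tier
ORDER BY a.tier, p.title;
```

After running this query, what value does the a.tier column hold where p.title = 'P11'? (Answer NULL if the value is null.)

TH

LEFT JOIN keeps every row from `authors`; unmatched rows get NULL for `papers`'s columns.
Matching on a.auth_id = p.auth_id AND a.tier = p.tier. A NULL in a compared column never satisfies the condition.
Matched pairs: 2; unmatched a rows kept: 7.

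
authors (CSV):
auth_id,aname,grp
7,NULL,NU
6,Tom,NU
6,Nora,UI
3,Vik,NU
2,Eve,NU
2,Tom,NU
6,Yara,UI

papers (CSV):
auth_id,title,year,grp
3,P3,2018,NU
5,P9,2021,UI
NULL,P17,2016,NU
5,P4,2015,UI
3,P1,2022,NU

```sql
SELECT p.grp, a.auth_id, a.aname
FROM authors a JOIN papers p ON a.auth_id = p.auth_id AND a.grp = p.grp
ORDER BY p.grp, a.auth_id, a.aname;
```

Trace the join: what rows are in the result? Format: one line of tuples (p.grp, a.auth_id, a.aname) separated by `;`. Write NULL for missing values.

INNER JOIN keeps only pairs where the ON condition holds.
Matching on a.auth_id = p.auth_id AND a.grp = p.grp. A NULL in a compared column never satisfies the condition.
Matched pairs: 2.

(NU, 3, Vik); (NU, 3, Vik)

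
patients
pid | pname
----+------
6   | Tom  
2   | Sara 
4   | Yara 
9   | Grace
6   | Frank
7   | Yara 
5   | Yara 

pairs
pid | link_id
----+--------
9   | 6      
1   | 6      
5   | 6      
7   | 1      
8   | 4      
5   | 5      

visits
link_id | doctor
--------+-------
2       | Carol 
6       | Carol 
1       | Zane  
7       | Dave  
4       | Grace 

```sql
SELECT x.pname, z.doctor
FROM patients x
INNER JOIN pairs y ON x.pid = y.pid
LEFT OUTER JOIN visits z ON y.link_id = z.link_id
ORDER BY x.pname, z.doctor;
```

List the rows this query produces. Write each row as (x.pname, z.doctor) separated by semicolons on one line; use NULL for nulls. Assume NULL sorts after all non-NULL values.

Evaluate left to right. First `patients x INNER JOIN pairs y` on pid: 4 row(s).
Then LEFT JOIN `visits z` on link_id: each of those 4 rows is kept; rows whose y.link_id has no match in z get NULL for z's columns.

(Grace, Carol); (Yara, Carol); (Yara, Zane); (Yara, NULL)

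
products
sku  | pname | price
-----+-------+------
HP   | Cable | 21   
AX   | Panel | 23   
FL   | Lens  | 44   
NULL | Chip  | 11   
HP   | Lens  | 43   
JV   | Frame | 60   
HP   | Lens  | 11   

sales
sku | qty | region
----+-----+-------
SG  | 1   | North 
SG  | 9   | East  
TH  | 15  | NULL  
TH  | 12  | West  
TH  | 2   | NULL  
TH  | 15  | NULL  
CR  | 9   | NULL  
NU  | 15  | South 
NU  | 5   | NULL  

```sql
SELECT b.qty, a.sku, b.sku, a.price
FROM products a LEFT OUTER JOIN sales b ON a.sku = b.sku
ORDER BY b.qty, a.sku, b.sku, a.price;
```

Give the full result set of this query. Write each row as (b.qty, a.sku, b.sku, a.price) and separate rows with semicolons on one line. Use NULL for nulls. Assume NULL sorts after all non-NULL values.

LEFT JOIN keeps every row from `products`; unmatched rows get NULL for `sales`'s columns.
Matching on a.sku = b.sku. A NULL in a compared column never satisfies the condition.
Matched pairs: 0; unmatched a rows kept: 7.

(NULL, AX, NULL, 23); (NULL, FL, NULL, 44); (NULL, HP, NULL, 11); (NULL, HP, NULL, 21); (NULL, HP, NULL, 43); (NULL, JV, NULL, 60); (NULL, NULL, NULL, 11)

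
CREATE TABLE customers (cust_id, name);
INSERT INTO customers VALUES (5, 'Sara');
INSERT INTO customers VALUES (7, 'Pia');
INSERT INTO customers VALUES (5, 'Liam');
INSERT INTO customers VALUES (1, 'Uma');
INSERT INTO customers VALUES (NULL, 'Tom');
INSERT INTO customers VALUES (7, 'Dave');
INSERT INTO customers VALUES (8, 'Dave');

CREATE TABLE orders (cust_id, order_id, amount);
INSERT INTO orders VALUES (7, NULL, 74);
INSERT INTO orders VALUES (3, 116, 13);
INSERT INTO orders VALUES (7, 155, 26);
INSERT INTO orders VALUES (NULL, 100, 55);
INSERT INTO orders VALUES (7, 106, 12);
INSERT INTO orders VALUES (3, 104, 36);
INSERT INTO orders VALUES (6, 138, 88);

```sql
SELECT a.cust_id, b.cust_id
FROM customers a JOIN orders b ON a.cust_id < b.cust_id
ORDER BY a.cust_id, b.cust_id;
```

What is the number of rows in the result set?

INNER JOIN keeps only pairs where the ON condition holds.
Matching on a.cust_id < b.cust_id. A NULL in a compared column never satisfies the condition.
Matched pairs: 14.
Total: 14 rows.

14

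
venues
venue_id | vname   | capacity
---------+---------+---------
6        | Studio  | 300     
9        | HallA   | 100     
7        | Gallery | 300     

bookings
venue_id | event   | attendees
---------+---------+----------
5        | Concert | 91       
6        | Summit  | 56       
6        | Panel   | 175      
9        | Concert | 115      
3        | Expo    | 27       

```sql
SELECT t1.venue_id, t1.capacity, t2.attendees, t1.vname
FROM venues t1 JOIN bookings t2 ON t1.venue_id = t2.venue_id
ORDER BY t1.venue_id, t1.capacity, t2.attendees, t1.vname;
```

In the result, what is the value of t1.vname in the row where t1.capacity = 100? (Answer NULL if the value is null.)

HallA

INNER JOIN keeps only pairs where the ON condition holds.
Matching on t1.venue_id = t2.venue_id.
Matched pairs: 3.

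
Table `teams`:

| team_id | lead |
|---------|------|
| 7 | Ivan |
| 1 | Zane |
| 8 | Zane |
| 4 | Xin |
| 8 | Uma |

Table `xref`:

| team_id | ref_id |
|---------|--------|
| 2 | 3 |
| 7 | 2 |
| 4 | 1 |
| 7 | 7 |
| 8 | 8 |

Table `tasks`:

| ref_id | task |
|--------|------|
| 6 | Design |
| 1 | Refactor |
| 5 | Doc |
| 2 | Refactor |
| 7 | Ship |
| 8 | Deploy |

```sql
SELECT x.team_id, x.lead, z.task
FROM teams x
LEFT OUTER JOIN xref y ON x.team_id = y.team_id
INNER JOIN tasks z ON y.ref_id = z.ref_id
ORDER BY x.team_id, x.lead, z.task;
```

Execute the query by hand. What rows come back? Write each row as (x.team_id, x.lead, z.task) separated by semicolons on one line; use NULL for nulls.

(4, Xin, Refactor); (7, Ivan, Refactor); (7, Ivan, Ship); (8, Uma, Deploy); (8, Zane, Deploy)

Evaluate left to right. First `teams x LEFT JOIN xref y` on team_id: 6 row(s).
Then INNER JOIN `tasks z` on ref_id: keep only rows whose y.ref_id appears in z.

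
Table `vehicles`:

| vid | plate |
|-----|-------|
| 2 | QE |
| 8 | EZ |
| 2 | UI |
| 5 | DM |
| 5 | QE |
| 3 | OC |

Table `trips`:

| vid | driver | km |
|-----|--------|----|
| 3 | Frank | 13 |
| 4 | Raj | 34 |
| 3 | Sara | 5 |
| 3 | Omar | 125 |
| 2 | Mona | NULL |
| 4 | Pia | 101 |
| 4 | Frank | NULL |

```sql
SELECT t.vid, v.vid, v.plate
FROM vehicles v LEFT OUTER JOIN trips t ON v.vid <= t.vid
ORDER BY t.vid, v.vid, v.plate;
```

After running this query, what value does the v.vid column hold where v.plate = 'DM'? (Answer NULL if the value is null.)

5

LEFT JOIN keeps every row from `vehicles`; unmatched rows get NULL for `trips`'s columns.
Matching on v.vid <= t.vid.
- vid=2: 7 matching t row(s), so 7 row(s) emitted.
- vid=8: no t row matches, row kept with t columns NULL.
- vid=2: 7 matching t row(s), so 7 row(s) emitted.
- vid=5: no t row matches, row kept with t columns NULL.
- vid=5: no t row matches, row kept with t columns NULL.
- vid=3: 6 matching t row(s), so 6 row(s) emitted.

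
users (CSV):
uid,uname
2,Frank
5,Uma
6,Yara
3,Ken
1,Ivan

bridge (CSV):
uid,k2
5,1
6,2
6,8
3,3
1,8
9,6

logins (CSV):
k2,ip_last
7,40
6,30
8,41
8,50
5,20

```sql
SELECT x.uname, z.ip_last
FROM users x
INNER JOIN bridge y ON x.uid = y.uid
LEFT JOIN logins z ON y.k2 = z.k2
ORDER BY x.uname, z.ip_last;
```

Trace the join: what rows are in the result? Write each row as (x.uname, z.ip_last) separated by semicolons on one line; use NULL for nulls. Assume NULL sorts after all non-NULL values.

Step 1 — x INNER JOIN y on uid → 5 row(s).
Then LEFT JOIN `logins z` on k2: each of those 5 rows is kept; rows whose y.k2 has no match in z get NULL for z's columns.

(Ivan, 41); (Ivan, 50); (Ken, NULL); (Uma, NULL); (Yara, 41); (Yara, 50); (Yara, NULL)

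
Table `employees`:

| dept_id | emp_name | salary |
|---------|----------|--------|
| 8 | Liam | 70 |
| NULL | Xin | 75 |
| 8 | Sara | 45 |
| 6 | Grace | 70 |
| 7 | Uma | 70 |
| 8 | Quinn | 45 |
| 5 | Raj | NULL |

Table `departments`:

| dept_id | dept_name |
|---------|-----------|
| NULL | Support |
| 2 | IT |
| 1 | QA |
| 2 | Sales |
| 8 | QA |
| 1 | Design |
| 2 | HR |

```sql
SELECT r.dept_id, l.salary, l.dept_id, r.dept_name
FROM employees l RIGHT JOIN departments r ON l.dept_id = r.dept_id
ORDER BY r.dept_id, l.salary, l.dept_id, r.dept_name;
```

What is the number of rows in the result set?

RIGHT JOIN keeps every row from `departments`; unmatched rows get NULL for `employees`'s columns.
Matching on l.dept_id = r.dept_id. A NULL in a compared column never satisfies the condition.
- l (dept_id=8) pairs with 1 row(s) of r.
- l (dept_id=NULL) has no partner in r.
- l (dept_id=8) pairs with 1 row(s) of r.
- l (dept_id=6) has no partner in r.
- l (dept_id=7) has no partner in r.
- l (dept_id=8) pairs with 1 row(s) of r.
- l (dept_id=5) has no partner in r.
- 6 row(s) from r found no l partner → padded with NULL.
Total: 3 matched + 6 padded = 9 rows.

9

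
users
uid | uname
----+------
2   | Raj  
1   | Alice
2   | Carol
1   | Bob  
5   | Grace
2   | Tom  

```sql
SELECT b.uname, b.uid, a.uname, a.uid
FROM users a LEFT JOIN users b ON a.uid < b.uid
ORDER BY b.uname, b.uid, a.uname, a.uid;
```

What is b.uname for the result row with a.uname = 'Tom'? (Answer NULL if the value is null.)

Grace

LEFT JOIN keeps every row from `users a`; unmatched rows get NULL for `users b`'s columns.
Matching on a.uid < b.uid.
- uid=2: 1 matching b row(s), so 1 row(s) emitted.
- uid=1: 4 matching b row(s), so 4 row(s) emitted.
- uid=2: 1 matching b row(s), so 1 row(s) emitted.
- uid=1: 4 matching b row(s), so 4 row(s) emitted.
- uid=5: no b row matches, row kept with b columns NULL.
- uid=2: 1 matching b row(s), so 1 row(s) emitted.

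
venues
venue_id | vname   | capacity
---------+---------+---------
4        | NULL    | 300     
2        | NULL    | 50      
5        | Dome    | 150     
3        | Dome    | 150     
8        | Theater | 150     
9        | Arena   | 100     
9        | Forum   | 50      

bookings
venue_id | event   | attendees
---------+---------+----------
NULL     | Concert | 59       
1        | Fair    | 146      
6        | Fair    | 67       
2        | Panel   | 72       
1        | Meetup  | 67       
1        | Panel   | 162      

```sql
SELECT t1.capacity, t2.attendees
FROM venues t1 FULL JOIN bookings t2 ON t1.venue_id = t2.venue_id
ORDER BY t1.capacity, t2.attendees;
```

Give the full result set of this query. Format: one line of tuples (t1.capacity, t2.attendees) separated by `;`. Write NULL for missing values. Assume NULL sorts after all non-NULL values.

FULL OUTER JOIN keeps every row from both sides; unmatched rows get NULL for the other side's columns.
Matching on t1.venue_id = t2.venue_id. A NULL in a compared column never satisfies the condition.
Matched pairs: 1; unmatched t1 rows kept: 6; unmatched t2 rows kept: 5.

(50, 72); (50, NULL); (100, NULL); (150, NULL); (150, NULL); (150, NULL); (300, NULL); (NULL, 59); (NULL, 67); (NULL, 67); (NULL, 146); (NULL, 162)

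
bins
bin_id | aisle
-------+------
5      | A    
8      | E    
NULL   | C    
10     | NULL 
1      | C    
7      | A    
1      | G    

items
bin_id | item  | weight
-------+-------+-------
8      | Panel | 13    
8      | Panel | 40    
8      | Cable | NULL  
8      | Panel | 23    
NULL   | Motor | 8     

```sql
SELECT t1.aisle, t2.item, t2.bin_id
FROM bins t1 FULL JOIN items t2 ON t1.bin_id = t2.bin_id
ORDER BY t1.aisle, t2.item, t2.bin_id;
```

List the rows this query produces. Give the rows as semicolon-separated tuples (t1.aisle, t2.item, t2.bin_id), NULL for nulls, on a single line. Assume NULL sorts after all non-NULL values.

(A, NULL, NULL); (A, NULL, NULL); (C, NULL, NULL); (C, NULL, NULL); (E, Cable, 8); (E, Panel, 8); (E, Panel, 8); (E, Panel, 8); (G, NULL, NULL); (NULL, Motor, NULL); (NULL, NULL, NULL)

FULL OUTER JOIN keeps every row from both sides; unmatched rows get NULL for the other side's columns.
Matching on t1.bin_id = t2.bin_id. A NULL in a compared column never satisfies the condition.
Matched pairs: 4; unmatched t1 rows kept: 6; unmatched t2 rows kept: 1.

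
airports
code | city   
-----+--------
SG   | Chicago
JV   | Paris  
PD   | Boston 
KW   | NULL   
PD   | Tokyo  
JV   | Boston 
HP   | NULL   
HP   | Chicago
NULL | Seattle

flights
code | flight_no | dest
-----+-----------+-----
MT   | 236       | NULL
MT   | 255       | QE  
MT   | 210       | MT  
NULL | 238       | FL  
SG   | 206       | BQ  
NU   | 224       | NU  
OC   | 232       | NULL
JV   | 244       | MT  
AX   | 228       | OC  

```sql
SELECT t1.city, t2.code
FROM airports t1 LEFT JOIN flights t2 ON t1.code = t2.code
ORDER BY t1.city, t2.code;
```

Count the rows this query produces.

9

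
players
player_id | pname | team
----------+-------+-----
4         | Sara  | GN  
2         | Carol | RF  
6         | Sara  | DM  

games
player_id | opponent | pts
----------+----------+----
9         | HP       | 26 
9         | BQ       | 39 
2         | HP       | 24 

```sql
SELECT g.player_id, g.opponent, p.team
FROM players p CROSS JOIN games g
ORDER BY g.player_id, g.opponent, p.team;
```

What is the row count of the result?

9

CROSS JOIN pairs every row of `players` with every row of `games`: 3 × 3 = 9 rows.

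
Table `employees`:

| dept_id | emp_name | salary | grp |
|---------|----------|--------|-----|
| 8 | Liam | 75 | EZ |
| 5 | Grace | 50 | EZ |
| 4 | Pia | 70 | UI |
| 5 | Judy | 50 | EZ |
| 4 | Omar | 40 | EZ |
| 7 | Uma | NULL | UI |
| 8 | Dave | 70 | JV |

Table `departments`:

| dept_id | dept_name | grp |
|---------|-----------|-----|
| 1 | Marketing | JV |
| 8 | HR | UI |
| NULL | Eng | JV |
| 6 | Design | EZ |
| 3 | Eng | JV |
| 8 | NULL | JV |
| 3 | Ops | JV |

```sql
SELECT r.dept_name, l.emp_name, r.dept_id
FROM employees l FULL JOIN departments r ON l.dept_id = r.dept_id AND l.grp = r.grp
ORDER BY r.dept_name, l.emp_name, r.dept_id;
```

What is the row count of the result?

13

FULL OUTER JOIN keeps every row from both sides; unmatched rows get NULL for the other side's columns.
Matching on l.dept_id = r.dept_id AND l.grp = r.grp. A NULL in a compared column never satisfies the condition.
- l (dept_id=8, grp=EZ) has no partner → padded with NULL.
- l (dept_id=5, grp=EZ) has no partner → padded with NULL.
- l (dept_id=4, grp=UI) has no partner → padded with NULL.
- l (dept_id=5, grp=EZ) has no partner → padded with NULL.
- l (dept_id=4, grp=EZ) has no partner → padded with NULL.
- l (dept_id=7, grp=UI) has no partner → padded with NULL.
- l (dept_id=8, grp=JV) pairs with 1 row(s) of r.
- plus 6 unmatched r row(s), each kept with NULL l columns.
Total: 1 matched + 12 padded = 13 rows.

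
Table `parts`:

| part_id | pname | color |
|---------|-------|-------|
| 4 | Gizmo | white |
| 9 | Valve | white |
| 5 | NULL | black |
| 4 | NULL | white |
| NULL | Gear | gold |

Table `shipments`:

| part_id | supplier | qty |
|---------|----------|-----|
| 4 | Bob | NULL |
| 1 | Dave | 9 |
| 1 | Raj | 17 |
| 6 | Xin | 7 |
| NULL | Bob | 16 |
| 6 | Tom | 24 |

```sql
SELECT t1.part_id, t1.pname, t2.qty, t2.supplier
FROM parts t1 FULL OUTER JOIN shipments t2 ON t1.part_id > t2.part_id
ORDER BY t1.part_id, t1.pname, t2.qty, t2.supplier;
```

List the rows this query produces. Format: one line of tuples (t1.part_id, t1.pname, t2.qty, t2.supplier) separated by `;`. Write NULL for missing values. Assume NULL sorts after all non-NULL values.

(4, Gizmo, 9, Dave); (4, Gizmo, 17, Raj); (4, NULL, 9, Dave); (4, NULL, 17, Raj); (5, NULL, 9, Dave); (5, NULL, 17, Raj); (5, NULL, NULL, Bob); (9, Valve, 7, Xin); (9, Valve, 9, Dave); (9, Valve, 17, Raj); (9, Valve, 24, Tom); (9, Valve, NULL, Bob); (NULL, Gear, NULL, NULL); (NULL, NULL, 16, Bob)

FULL OUTER JOIN keeps every row from both sides; unmatched rows get NULL for the other side's columns.
Matching on t1.part_id > t2.part_id. A NULL in a compared column never satisfies the condition.
Matched pairs: 12; unmatched t1 rows kept: 1; unmatched t2 rows kept: 1.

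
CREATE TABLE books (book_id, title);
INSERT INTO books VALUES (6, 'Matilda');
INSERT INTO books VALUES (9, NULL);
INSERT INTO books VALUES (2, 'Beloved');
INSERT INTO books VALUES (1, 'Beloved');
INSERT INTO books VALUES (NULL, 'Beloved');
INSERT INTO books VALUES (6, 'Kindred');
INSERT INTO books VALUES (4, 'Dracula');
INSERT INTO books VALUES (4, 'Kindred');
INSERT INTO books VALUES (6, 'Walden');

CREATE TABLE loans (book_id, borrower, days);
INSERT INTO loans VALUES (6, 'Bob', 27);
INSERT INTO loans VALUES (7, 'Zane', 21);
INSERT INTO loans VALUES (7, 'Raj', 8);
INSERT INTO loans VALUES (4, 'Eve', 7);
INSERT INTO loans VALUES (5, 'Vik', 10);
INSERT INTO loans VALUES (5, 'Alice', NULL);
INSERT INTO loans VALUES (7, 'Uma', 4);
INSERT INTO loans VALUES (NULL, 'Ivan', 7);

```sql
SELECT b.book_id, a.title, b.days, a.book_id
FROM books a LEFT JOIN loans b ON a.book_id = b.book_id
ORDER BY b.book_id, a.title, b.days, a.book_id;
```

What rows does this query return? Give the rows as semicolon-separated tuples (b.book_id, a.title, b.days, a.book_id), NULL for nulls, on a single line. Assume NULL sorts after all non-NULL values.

LEFT JOIN keeps every row from `books`; unmatched rows get NULL for `loans`'s columns.
Matching on a.book_id = b.book_id. A NULL in a compared column never satisfies the condition.
- a row (book_id=6): matches 1 b row(s) → 1 output row(s).
- a row (book_id=9): no match → kept, b columns NULL.
- a row (book_id=2): no match → kept, b columns NULL.
- a row (book_id=1): no match → kept, b columns NULL.
- a row (book_id=NULL): no match → kept, b columns NULL.
- a row (book_id=6): matches 1 b row(s) → 1 output row(s).
- a row (book_id=4): matches 1 b row(s) → 1 output row(s).
- a row (book_id=4): matches 1 b row(s) → 1 output row(s).
- a row (book_id=6): matches 1 b row(s) → 1 output row(s).
After projecting and ordering:
b.book_id | a.title | b.days | a.book_id
4 | Dracula | 7 | 4
4 | Kindred | 7 | 4
6 | Kindred | 27 | 6
6 | Matilda | 27 | 6
6 | Walden | 27 | 6
NULL | Beloved | NULL | 1
NULL | Beloved | NULL | 2
NULL | Beloved | NULL | NULL
NULL | NULL | NULL | 9

(4, Dracula, 7, 4); (4, Kindred, 7, 4); (6, Kindred, 27, 6); (6, Matilda, 27, 6); (6, Walden, 27, 6); (NULL, Beloved, NULL, 1); (NULL, Beloved, NULL, 2); (NULL, Beloved, NULL, NULL); (NULL, NULL, NULL, 9)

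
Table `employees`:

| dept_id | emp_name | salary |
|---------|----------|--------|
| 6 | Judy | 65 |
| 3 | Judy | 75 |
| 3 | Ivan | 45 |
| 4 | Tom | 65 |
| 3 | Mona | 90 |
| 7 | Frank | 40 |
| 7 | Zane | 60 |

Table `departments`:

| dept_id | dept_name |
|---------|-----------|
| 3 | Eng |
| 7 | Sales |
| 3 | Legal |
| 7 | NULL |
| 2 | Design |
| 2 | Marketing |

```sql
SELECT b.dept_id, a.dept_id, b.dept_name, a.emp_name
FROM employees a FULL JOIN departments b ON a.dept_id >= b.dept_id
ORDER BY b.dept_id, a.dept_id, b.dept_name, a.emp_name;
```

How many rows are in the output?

32

FULL OUTER JOIN keeps every row from both sides; unmatched rows get NULL for the other side's columns.
Matching on a.dept_id >= b.dept_id.
- a[0] dept_id=6 → 4 match(es) in b → 4 row(s).
- a[1] dept_id=3 → 4 match(es) in b → 4 row(s).
- a[2] dept_id=3 → 4 match(es) in b → 4 row(s).
- a[3] dept_id=4 → 4 match(es) in b → 4 row(s).
- a[4] dept_id=3 → 4 match(es) in b → 4 row(s).
- a[5] dept_id=7 → 6 match(es) in b → 6 row(s).
- a[6] dept_id=7 → 6 match(es) in b → 6 row(s).
Total: 32 rows.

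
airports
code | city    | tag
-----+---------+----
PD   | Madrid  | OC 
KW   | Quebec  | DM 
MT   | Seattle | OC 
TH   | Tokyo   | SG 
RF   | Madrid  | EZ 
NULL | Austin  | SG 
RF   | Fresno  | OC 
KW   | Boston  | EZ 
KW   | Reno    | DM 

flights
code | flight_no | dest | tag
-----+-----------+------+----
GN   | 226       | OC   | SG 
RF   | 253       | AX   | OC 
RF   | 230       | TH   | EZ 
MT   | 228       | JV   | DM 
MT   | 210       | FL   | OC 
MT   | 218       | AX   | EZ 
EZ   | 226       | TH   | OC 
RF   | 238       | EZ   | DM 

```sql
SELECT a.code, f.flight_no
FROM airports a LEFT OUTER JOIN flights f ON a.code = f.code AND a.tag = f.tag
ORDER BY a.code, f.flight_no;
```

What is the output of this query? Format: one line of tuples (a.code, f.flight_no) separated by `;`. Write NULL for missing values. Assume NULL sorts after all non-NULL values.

(KW, NULL); (KW, NULL); (KW, NULL); (MT, 210); (PD, NULL); (RF, 230); (RF, 253); (TH, NULL); (NULL, NULL)

LEFT JOIN keeps every row from `airports`; unmatched rows get NULL for `flights`'s columns.
Matching on a.code = f.code AND a.tag = f.tag. A NULL in a compared column never satisfies the condition.
- a row (code=PD, tag=OC): no match → kept, f columns NULL.
- a row (code=KW, tag=DM): no match → kept, f columns NULL.
- a row (code=MT, tag=OC): matches 1 f row(s) → 1 output row(s).
- a row (code=TH, tag=SG): no match → kept, f columns NULL.
- a row (code=RF, tag=EZ): matches 1 f row(s) → 1 output row(s).
- a row (code=NULL, tag=SG): no match → kept, f columns NULL.
- a row (code=RF, tag=OC): matches 1 f row(s) → 1 output row(s).
- a row (code=KW, tag=EZ): no match → kept, f columns NULL.
- a row (code=KW, tag=DM): no match → kept, f columns NULL.
After projecting and ordering:
a.code | f.flight_no
KW | NULL
KW | NULL
KW | NULL
MT | 210
PD | NULL
RF | 230
RF | 253
TH | NULL
NULL | NULL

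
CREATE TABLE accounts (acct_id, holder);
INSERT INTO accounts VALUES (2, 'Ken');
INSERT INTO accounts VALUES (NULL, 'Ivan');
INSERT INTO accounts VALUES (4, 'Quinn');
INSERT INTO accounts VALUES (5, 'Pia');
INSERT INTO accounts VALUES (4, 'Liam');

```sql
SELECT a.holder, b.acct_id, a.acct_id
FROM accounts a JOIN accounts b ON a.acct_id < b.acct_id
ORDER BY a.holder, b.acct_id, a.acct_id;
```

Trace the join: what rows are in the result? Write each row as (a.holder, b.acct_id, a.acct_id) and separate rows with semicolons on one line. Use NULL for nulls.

INNER JOIN keeps only pairs where the ON condition holds.
Matching on a.acct_id < b.acct_id. A NULL in a compared column never satisfies the condition.
- a row (acct_id=2): matches 3 b row(s) → 3 output row(s).
- a row (acct_id=NULL): no match → dropped.
- a row (acct_id=4): matches 1 b row(s) → 1 output row(s).
- a row (acct_id=5): no match → dropped.
- a row (acct_id=4): matches 1 b row(s) → 1 output row(s).
After projecting and ordering:
a.holder | b.acct_id | a.acct_id
Ken | 4 | 2
Ken | 4 | 2
Ken | 5 | 2
Liam | 5 | 4
Quinn | 5 | 4

(Ken, 4, 2); (Ken, 4, 2); (Ken, 5, 2); (Liam, 5, 4); (Quinn, 5, 4)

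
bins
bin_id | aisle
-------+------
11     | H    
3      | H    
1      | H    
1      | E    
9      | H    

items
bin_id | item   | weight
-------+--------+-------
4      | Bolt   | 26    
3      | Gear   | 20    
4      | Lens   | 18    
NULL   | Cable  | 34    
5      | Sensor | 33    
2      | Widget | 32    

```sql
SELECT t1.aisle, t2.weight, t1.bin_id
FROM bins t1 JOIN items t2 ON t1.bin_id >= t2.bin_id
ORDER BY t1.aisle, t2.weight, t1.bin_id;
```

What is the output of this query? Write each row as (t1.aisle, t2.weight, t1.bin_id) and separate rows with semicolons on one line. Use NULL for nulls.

INNER JOIN keeps only pairs where the ON condition holds.
Matching on t1.bin_id >= t2.bin_id. A NULL in a compared column never satisfies the condition.
- t1[0] bin_id=11 → 5 match(es) in t2 → 5 row(s).
- t1[1] bin_id=3 → 2 match(es) in t2 → 2 row(s).
- t1[2] bin_id=1 → no match; dropped.
- t1[3] bin_id=1 → no match; dropped.
- t1[4] bin_id=9 → 5 match(es) in t2 → 5 row(s).

(H, 18, 9); (H, 18, 11); (H, 20, 3); (H, 20, 9); (H, 20, 11); (H, 26, 9); (H, 26, 11); (H, 32, 3); (H, 32, 9); (H, 32, 11); (H, 33, 9); (H, 33, 11)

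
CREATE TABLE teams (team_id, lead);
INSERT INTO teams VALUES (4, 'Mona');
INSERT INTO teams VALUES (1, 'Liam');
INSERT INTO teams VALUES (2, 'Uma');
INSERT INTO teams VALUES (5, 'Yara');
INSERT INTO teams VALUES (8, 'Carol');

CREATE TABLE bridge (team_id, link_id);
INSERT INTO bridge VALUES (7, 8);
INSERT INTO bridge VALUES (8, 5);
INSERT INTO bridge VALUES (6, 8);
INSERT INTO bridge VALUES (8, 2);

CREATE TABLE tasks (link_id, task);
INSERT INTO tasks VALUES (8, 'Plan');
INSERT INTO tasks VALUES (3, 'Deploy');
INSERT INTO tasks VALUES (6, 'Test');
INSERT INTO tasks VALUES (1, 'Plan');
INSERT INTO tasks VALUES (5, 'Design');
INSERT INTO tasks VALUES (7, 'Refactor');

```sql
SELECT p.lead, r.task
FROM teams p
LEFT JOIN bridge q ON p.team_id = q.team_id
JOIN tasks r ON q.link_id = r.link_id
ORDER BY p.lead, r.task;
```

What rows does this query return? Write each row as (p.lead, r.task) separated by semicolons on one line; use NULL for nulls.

(Carol, Design)

Evaluate left to right. First `teams p LEFT JOIN bridge q` on team_id: 6 row(s).
Then INNER JOIN `tasks r` on link_id: keep only rows whose q.link_id appears in r.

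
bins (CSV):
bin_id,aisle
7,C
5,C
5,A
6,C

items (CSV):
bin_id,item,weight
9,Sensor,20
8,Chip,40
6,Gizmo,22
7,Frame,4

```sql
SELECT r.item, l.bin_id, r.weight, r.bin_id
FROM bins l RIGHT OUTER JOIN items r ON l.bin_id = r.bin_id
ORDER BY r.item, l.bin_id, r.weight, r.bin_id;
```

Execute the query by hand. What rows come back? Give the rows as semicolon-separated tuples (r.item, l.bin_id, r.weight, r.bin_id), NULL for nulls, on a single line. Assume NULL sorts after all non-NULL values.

RIGHT JOIN keeps every row from `items`; unmatched rows get NULL for `bins`'s columns.
Matching on l.bin_id = r.bin_id.
- l row (bin_id=7): matches 1 r row(s) → 1 output row(s).
- l row (bin_id=5): no match.
- l row (bin_id=5): no match.
- l row (bin_id=6): matches 1 r row(s) → 1 output row(s).
- plus 2 unmatched r row(s), each kept with NULL l columns.
After projecting and ordering:
r.item | l.bin_id | r.weight | r.bin_id
Chip | NULL | 40 | 8
Frame | 7 | 4 | 7
Gizmo | 6 | 22 | 6
Sensor | NULL | 20 | 9

(Chip, NULL, 40, 8); (Frame, 7, 4, 7); (Gizmo, 6, 22, 6); (Sensor, NULL, 20, 9)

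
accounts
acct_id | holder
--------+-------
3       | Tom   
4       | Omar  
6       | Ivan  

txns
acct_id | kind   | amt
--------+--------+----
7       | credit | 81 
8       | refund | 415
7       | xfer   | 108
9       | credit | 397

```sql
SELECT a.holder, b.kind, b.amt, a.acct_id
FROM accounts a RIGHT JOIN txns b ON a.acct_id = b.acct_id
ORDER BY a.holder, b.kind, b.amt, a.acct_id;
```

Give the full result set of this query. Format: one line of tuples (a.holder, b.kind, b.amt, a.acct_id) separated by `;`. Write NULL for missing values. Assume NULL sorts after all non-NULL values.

RIGHT JOIN keeps every row from `txns`; unmatched rows get NULL for `accounts`'s columns.
Matching on a.acct_id = b.acct_id.
Matched pairs: 0; unmatched b rows kept: 4.

(NULL, credit, 81, NULL); (NULL, credit, 397, NULL); (NULL, refund, 415, NULL); (NULL, xfer, 108, NULL)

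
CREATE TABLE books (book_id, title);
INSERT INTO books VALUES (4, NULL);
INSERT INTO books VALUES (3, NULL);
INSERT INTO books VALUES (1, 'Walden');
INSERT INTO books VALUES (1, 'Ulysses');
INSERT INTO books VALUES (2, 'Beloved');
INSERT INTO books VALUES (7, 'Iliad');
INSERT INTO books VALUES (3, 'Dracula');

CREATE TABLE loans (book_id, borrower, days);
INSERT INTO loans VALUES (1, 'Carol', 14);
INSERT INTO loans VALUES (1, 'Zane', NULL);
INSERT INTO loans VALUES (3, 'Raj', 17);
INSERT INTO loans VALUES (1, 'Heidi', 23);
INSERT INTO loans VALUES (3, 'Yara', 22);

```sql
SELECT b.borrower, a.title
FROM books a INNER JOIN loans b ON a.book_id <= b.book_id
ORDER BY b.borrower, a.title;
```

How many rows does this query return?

16

INNER JOIN keeps only pairs where the ON condition holds.
Matching on a.book_id <= b.book_id.
- book_id=4: no matching b row, dropped.
- book_id=3: 2 matching b row(s), so 2 row(s) emitted.
- book_id=1: 5 matching b row(s), so 5 row(s) emitted.
- book_id=1: 5 matching b row(s), so 5 row(s) emitted.
- book_id=2: 2 matching b row(s), so 2 row(s) emitted.
- book_id=7: no matching b row, dropped.
- book_id=3: 2 matching b row(s), so 2 row(s) emitted.
Total: 16 rows.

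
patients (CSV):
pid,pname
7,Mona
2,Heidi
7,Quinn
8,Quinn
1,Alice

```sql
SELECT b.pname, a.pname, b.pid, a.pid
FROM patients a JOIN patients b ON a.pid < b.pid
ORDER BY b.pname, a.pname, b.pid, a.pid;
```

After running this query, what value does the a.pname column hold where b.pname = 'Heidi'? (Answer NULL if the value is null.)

INNER JOIN keeps only pairs where the ON condition holds.
Matching on a.pid < b.pid.
- a row (pid=7): matches 1 b row(s) → 1 output row(s).
- a row (pid=2): matches 3 b row(s) → 3 output row(s).
- a row (pid=7): matches 1 b row(s) → 1 output row(s).
- a row (pid=8): no match → dropped.
- a row (pid=1): matches 4 b row(s) → 4 output row(s).

Alice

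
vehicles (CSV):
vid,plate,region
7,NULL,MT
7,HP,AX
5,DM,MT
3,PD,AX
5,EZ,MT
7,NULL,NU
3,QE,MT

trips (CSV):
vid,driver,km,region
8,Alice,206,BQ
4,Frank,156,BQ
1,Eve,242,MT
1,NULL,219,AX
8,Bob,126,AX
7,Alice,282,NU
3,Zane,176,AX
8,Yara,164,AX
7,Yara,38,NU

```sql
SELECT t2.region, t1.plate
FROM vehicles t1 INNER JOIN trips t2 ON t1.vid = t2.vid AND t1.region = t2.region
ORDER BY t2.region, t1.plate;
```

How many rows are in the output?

INNER JOIN keeps only pairs where the ON condition holds.
Matching on t1.vid = t2.vid AND t1.region = t2.region.
Matched pairs: 3.
Total: 3 rows.

3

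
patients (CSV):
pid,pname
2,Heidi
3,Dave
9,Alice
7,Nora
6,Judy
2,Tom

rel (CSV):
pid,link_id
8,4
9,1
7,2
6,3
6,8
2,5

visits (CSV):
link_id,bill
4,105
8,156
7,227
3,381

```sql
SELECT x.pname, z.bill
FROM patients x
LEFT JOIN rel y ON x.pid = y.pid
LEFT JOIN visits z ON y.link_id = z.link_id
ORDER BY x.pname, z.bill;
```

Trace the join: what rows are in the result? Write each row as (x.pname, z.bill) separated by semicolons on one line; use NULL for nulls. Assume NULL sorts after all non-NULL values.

Evaluate left to right. First `patients x LEFT JOIN rel y` on pid: 7 row(s).
Then LEFT JOIN `visits z` on link_id: each of those 7 rows is kept; rows whose y.link_id has no match in z get NULL for z's columns.

(Alice, NULL); (Dave, NULL); (Heidi, NULL); (Judy, 156); (Judy, 381); (Nora, NULL); (Tom, NULL)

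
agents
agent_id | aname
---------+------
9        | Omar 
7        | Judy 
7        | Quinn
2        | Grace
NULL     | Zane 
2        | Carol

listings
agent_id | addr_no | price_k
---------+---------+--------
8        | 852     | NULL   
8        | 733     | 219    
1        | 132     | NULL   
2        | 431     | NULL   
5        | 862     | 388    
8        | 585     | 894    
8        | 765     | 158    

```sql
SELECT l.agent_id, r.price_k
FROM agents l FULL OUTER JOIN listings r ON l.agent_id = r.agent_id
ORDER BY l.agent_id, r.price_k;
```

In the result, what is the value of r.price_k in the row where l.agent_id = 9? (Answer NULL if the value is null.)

NULL

FULL OUTER JOIN keeps every row from both sides; unmatched rows get NULL for the other side's columns.
Matching on l.agent_id = r.agent_id. A NULL in a compared column never satisfies the condition.
- l (agent_id=9) has no partner → padded with NULL.
- l (agent_id=7) has no partner → padded with NULL.
- l (agent_id=7) has no partner → padded with NULL.
- l (agent_id=2) pairs with 1 row(s) of r.
- l (agent_id=NULL) has no partner → padded with NULL.
- l (agent_id=2) pairs with 1 row(s) of r.
- plus 6 unmatched r row(s), each kept with NULL l columns.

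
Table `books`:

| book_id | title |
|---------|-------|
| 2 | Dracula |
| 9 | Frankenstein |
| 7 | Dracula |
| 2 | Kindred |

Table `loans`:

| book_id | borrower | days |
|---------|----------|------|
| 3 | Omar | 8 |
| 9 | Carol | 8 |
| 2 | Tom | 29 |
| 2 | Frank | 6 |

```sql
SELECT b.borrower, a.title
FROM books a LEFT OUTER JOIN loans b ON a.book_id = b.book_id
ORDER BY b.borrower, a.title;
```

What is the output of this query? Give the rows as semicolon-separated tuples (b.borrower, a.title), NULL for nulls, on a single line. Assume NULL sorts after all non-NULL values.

LEFT JOIN keeps every row from `books`; unmatched rows get NULL for `loans`'s columns.
Matching on a.book_id = b.book_id.
Matched pairs: 5; unmatched a rows kept: 1.

(Carol, Frankenstein); (Frank, Dracula); (Frank, Kindred); (Tom, Dracula); (Tom, Kindred); (NULL, Dracula)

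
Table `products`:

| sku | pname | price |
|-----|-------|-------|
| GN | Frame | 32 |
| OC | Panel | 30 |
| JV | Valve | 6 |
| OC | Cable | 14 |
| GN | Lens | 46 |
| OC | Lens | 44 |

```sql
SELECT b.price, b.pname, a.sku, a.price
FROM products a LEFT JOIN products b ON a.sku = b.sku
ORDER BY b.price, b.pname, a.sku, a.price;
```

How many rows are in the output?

LEFT JOIN keeps every row from `products a`; unmatched rows get NULL for `products b`'s columns.
Matching on a.sku = b.sku.
- a row (sku=GN): matches 2 b row(s) → 2 output row(s).
- a row (sku=OC): matches 3 b row(s) → 3 output row(s).
- a row (sku=JV): matches 1 b row(s) → 1 output row(s).
- a row (sku=OC): matches 3 b row(s) → 3 output row(s).
- a row (sku=GN): matches 2 b row(s) → 2 output row(s).
- a row (sku=OC): matches 3 b row(s) → 3 output row(s).
Total: 14 rows.

14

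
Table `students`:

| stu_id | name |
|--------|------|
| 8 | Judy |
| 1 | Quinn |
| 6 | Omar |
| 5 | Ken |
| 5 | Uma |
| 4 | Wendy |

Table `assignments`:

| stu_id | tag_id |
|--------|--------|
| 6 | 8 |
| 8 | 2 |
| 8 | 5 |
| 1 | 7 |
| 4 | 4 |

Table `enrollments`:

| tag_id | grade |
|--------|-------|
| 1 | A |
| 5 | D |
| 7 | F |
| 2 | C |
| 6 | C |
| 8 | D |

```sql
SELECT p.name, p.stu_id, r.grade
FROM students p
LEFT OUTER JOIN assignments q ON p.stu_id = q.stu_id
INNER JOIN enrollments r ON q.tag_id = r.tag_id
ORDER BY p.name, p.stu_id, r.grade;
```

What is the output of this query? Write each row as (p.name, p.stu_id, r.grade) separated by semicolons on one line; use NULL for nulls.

Step 1 — p LEFT JOIN q on stu_id → 7 row(s).
Then INNER JOIN `enrollments r` on tag_id: keep only rows whose q.tag_id appears in r.

(Judy, 8, C); (Judy, 8, D); (Omar, 6, D); (Quinn, 1, F)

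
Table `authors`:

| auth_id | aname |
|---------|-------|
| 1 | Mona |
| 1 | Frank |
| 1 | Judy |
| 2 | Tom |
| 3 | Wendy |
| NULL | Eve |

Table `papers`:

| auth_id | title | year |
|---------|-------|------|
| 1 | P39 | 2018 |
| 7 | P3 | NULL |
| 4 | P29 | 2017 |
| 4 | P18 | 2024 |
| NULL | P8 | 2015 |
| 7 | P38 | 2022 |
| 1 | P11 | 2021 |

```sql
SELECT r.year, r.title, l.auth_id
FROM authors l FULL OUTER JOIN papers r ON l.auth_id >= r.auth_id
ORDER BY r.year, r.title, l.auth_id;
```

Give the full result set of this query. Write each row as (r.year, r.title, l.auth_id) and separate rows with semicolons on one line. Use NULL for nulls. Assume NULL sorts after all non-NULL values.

FULL OUTER JOIN keeps every row from both sides; unmatched rows get NULL for the other side's columns.
Matching on l.auth_id >= r.auth_id. A NULL in a compared column never satisfies the condition.
Matched pairs: 10; unmatched l rows kept: 1; unmatched r rows kept: 5.

(2015, P8, NULL); (2017, P29, NULL); (2018, P39, 1); (2018, P39, 1); (2018, P39, 1); (2018, P39, 2); (2018, P39, 3); (2021, P11, 1); (2021, P11, 1); (2021, P11, 1); (2021, P11, 2); (2021, P11, 3); (2022, P38, NULL); (2024, P18, NULL); (NULL, P3, NULL); (NULL, NULL, NULL)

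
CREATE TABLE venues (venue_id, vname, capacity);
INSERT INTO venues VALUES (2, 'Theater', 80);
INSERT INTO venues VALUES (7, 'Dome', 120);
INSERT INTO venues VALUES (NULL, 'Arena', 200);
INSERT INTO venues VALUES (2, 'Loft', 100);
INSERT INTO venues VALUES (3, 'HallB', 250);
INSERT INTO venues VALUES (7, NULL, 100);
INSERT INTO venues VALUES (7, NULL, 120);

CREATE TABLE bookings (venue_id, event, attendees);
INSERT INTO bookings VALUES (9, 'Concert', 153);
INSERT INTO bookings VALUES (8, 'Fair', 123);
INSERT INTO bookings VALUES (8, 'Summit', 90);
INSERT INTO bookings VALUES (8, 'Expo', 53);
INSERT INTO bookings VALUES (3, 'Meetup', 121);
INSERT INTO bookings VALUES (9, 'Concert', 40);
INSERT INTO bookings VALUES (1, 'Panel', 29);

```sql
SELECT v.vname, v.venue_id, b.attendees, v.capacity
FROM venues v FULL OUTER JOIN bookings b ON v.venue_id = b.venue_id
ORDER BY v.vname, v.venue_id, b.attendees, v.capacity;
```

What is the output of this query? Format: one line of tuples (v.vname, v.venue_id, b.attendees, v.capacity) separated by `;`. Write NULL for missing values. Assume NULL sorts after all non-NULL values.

(Arena, NULL, NULL, 200); (Dome, 7, NULL, 120); (HallB, 3, 121, 250); (Loft, 2, NULL, 100); (Theater, 2, NULL, 80); (NULL, 7, NULL, 100); (NULL, 7, NULL, 120); (NULL, NULL, 29, NULL); (NULL, NULL, 40, NULL); (NULL, NULL, 53, NULL); (NULL, NULL, 90, NULL); (NULL, NULL, 123, NULL); (NULL, NULL, 153, NULL)

FULL OUTER JOIN keeps every row from both sides; unmatched rows get NULL for the other side's columns.
Matching on v.venue_id = b.venue_id. A NULL in a compared column never satisfies the condition.
Matched pairs: 1; unmatched v rows kept: 6; unmatched b rows kept: 6.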